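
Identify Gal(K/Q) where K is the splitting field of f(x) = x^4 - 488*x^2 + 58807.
Gal(K/Q) = V_4 (Klein four-group, Z/2Z × Z/2Z)

f factors as (x^2 - 217)(x^2 - 271), so the splitting field is K = Q(sqrt(217), sqrt(271)). The elements 217, 271, 58807 are all non-squares in Q, so sqrt(217) and sqrt(271) generate independent quadratic extensions. Thus [K:Q] = 4 and Gal(K/Q) is generated by the two order-2 automorphisms sqrt(217) ↦ -sqrt(217) and sqrt(271) ↦ -sqrt(271), giving V_4.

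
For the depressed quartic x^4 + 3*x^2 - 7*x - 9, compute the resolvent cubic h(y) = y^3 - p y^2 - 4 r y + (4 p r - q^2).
h(y) = y^3 - 3*y^2 + 36*y - 157

Identify coefficients: p = 3, q = -7, r = -9.
Plug into h(y) = y^3 - p y^2 - 4 r y + (4 p r - q^2):
  h(y) = y^3 - (3) y^2 - 4*(-9) y + (4*(3)*(-9) - (-7)^2)
       = y^3 + (-3) y^2 + (36) y + (-157).
Simplifying: h(y) = y^3 - 3*y^2 + 36*y - 157.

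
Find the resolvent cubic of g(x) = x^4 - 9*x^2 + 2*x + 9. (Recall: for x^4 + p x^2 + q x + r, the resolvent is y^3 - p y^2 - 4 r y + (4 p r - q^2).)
h(y) = y^3 + 9*y^2 - 36*y - 328

Identify coefficients: p = -9, q = 2, r = 9.
Plug into h(y) = y^3 - p y^2 - 4 r y + (4 p r - q^2):
  h(y) = y^3 - (-9) y^2 - 4*(9) y + (4*(-9)*(9) - (2)^2)
       = y^3 + (9) y^2 + (-36) y + (-328).
Simplifying: h(y) = y^3 + 9*y^2 - 36*y - 328.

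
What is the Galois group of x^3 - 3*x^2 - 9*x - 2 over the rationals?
Gal(K/Q) = S_3 (symmetric group of order 6)

Compute the discriminant of x^3 + (-3)*x^2 + (-9)*x + (-2): Δ = 2349. Since Δ is not a rational square, the Galois group is not contained in A_3; it must be the full S_3 (irreducibility of the cubic rules out anything smaller).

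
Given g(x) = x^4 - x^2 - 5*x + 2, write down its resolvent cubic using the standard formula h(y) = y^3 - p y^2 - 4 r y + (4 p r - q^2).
h(y) = y^3 + y^2 - 8*y - 33

Identify coefficients: p = -1, q = -5, r = 2.
Plug into h(y) = y^3 - p y^2 - 4 r y + (4 p r - q^2):
  h(y) = y^3 - (-1) y^2 - 4*(2) y + (4*(-1)*(2) - (-5)^2)
       = y^3 + (1) y^2 + (-8) y + (-33).
Simplifying: h(y) = y^3 + y^2 - 8*y - 33.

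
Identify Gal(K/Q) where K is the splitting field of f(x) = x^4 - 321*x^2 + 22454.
Gal(K/Q) = V_4 (Klein four-group, Z/2Z × Z/2Z)

f factors as (x^2 - 218)(x^2 - 103), so the splitting field is K = Q(sqrt(218), sqrt(103)). The elements 218, 103, 22454 are all non-squares in Q, so sqrt(218) and sqrt(103) generate independent quadratic extensions. Thus [K:Q] = 4 and Gal(K/Q) is generated by the two order-2 automorphisms sqrt(218) ↦ -sqrt(218) and sqrt(103) ↦ -sqrt(103), giving V_4.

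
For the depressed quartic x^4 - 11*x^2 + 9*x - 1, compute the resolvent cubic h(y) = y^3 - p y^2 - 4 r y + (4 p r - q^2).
h(y) = y^3 + 11*y^2 + 4*y - 37

Identify coefficients: p = -11, q = 9, r = -1.
Plug into h(y) = y^3 - p y^2 - 4 r y + (4 p r - q^2):
  h(y) = y^3 - (-11) y^2 - 4*(-1) y + (4*(-11)*(-1) - (9)^2)
       = y^3 + (11) y^2 + (4) y + (-37).
Simplifying: h(y) = y^3 + 11*y^2 + 4*y - 37.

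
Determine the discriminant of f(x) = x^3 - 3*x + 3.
Δ = -135

For x^3 + a x^2 + b x + c the discriminant is Δ = 18 a b c - 4 a^3 c + a^2 b^2 - 4 b^3 - 27 c^2.
Plug a = 0, b = -3, c = 3:
  18*(0)*(-3)*(3) - 4*(0)^3*(3) + (0)^2*(-3)^2 - 4*(-3)^3 - 27*(3)^2
  = 0 + (0) + 0 + (108) + (-243)
  = -135.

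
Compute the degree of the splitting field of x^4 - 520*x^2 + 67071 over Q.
[K:Q] = 4

f factors as (x^2 - 283)(x^2 - 237); the splitting field is K = Q(sqrt(283), sqrt(237)). Since 283, 237, and 67071 are all non-squares in Q, the three subfields Q(sqrt(283)), Q(sqrt(237)), Q(sqrt(67071)) are distinct degree-2 extensions, so [K:Q] = 4 (Klein four Galois group).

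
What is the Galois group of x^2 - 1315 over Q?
Gal(K/Q) = Z/2Z (cyclic of order 2)

x^2 - 1315 is irreducible over Q since 1315 is not a rational square. The splitting field Q(sqrt(1315)) has degree 2 over Q, and its unique nontrivial automorphism is sqrt(1315) ↦ -sqrt(1315). Hence Gal(Q(sqrt(1315))/Q) = Z/2Z.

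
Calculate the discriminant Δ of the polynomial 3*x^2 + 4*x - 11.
Δ = 148

For a quadratic a x^2 + b x + c the discriminant is Δ = b^2 - 4ac = (4)^2 - 4*(3)*(-11) = 16 - (-132) = 148.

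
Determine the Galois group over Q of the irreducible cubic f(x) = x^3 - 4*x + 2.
Gal(K/Q) = S_3 (symmetric group of order 6)

Compute the discriminant of x^3 + (0)*x^2 + (-4)*x + (2): Δ = 148. Since Δ is not a rational square, the Galois group is not contained in A_3; it must be the full S_3 (irreducibility of the cubic rules out anything smaller).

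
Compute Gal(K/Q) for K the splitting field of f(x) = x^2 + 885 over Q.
Gal(K/Q) = Z/2Z (cyclic of order 2)

x^2 + 885 is irreducible over Q since -885 is not a rational square. The splitting field Q(sqrt(-885)) has degree 2 over Q, and its unique nontrivial automorphism is sqrt(-885) ↦ -sqrt(-885). Hence Gal(Q(sqrt(-885))/Q) = Z/2Z.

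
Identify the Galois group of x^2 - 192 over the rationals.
Gal(K/Q) = Z/2Z (cyclic of order 2)

x^2 - 192 is irreducible over Q since 192 is not a rational square. The splitting field Q(sqrt(192)) has degree 2 over Q, and its unique nontrivial automorphism is sqrt(192) ↦ -sqrt(192). Hence Gal(Q(sqrt(192))/Q) = Z/2Z.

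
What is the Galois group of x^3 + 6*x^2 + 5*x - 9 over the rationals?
Gal(K/Q) = S_3 (symmetric group of order 6)

Compute the discriminant of x^3 + (6)*x^2 + (5)*x + (-9): Δ = 1129. Since Δ is not a rational square, the Galois group is not contained in A_3; it must be the full S_3 (irreducibility of the cubic rules out anything smaller).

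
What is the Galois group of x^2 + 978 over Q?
Gal(K/Q) = Z/2Z (cyclic of order 2)

x^2 + 978 is irreducible over Q since -978 is not a rational square. The splitting field Q(sqrt(-978)) has degree 2 over Q, and its unique nontrivial automorphism is sqrt(-978) ↦ -sqrt(-978). Hence Gal(Q(sqrt(-978))/Q) = Z/2Z.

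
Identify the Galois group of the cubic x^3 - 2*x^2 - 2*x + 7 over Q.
Gal(K/Q) = S_3 (symmetric group of order 6)

Compute the discriminant of x^3 + (-2)*x^2 + (-2)*x + (7): Δ = -547. Since Δ is not a rational square, the Galois group is not contained in A_3; it must be the full S_3 (irreducibility of the cubic rules out anything smaller).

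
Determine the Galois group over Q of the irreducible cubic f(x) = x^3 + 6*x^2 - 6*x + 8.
Gal(K/Q) = S_3 (symmetric group of order 6)

Compute the discriminant of x^3 + (6)*x^2 + (-6)*x + (8): Δ = -11664. Since Δ is not a rational square, the Galois group is not contained in A_3; it must be the full S_3 (irreducibility of the cubic rules out anything smaller).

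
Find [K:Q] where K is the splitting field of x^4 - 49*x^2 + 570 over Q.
[K:Q] = 4

f factors as (x^2 - 30)(x^2 - 19); the splitting field is K = Q(sqrt(30), sqrt(19)). Since 30, 19, and 570 are all non-squares in Q, the three subfields Q(sqrt(30)), Q(sqrt(19)), Q(sqrt(570)) are distinct degree-2 extensions, so [K:Q] = 4 (Klein four Galois group).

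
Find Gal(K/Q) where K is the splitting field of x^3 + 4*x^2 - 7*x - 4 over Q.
Gal(K/Q) = S_3 (symmetric group of order 6)

Compute the discriminant of x^3 + (4)*x^2 + (-7)*x + (-4): Δ = 4764. Since Δ is not a rational square, the Galois group is not contained in A_3; it must be the full S_3 (irreducibility of the cubic rules out anything smaller).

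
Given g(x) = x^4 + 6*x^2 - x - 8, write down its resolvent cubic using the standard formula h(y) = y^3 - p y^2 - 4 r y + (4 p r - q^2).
h(y) = y^3 - 6*y^2 + 32*y - 193

Identify coefficients: p = 6, q = -1, r = -8.
Plug into h(y) = y^3 - p y^2 - 4 r y + (4 p r - q^2):
  h(y) = y^3 - (6) y^2 - 4*(-8) y + (4*(6)*(-8) - (-1)^2)
       = y^3 + (-6) y^2 + (32) y + (-193).
Simplifying: h(y) = y^3 - 6*y^2 + 32*y - 193.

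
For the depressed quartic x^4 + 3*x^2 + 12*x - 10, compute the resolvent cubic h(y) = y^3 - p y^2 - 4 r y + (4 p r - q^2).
h(y) = y^3 - 3*y^2 + 40*y - 264

Identify coefficients: p = 3, q = 12, r = -10.
Plug into h(y) = y^3 - p y^2 - 4 r y + (4 p r - q^2):
  h(y) = y^3 - (3) y^2 - 4*(-10) y + (4*(3)*(-10) - (12)^2)
       = y^3 + (-3) y^2 + (40) y + (-264).
Simplifying: h(y) = y^3 - 3*y^2 + 40*y - 264.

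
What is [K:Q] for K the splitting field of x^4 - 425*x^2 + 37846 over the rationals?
[K:Q] = 4

f factors as (x^2 - 127)(x^2 - 298); the splitting field is K = Q(sqrt(127), sqrt(298)). Since 127, 298, and 37846 are all non-squares in Q, the three subfields Q(sqrt(127)), Q(sqrt(298)), Q(sqrt(37846)) are distinct degree-2 extensions, so [K:Q] = 4 (Klein four Galois group).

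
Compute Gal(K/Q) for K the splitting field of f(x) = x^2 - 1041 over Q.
Gal(K/Q) = Z/2Z (cyclic of order 2)

x^2 - 1041 is irreducible over Q since 1041 is not a rational square. The splitting field Q(sqrt(1041)) has degree 2 over Q, and its unique nontrivial automorphism is sqrt(1041) ↦ -sqrt(1041). Hence Gal(Q(sqrt(1041))/Q) = Z/2Z.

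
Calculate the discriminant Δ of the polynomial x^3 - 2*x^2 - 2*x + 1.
Δ = 125

For x^3 + a x^2 + b x + c the discriminant is Δ = 18 a b c - 4 a^3 c + a^2 b^2 - 4 b^3 - 27 c^2.
Plug a = -2, b = -2, c = 1:
  18*(-2)*(-2)*(1) - 4*(-2)^3*(1) + (-2)^2*(-2)^2 - 4*(-2)^3 - 27*(1)^2
  = 72 + (32) + 16 + (32) + (-27)
  = 125.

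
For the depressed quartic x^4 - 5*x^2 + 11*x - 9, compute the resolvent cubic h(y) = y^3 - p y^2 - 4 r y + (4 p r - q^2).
h(y) = y^3 + 5*y^2 + 36*y + 59

Identify coefficients: p = -5, q = 11, r = -9.
Plug into h(y) = y^3 - p y^2 - 4 r y + (4 p r - q^2):
  h(y) = y^3 - (-5) y^2 - 4*(-9) y + (4*(-5)*(-9) - (11)^2)
       = y^3 + (5) y^2 + (36) y + (59).
Simplifying: h(y) = y^3 + 5*y^2 + 36*y + 59.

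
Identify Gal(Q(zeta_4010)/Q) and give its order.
|Gal(Q(zeta_4010)/Q)| = phi(4010) = 1600; group ≅ (Z/4010Z)^* ≅ Z/4Z × Z/400Z

The n-th cyclotomic polynomial Φ_4010(x) is the minimal polynomial of zeta_4010 over Q and has degree phi(4010) = 1600. So Q(zeta_4010) is a degree-1600 Galois extension with Galois group (Z/4010Z)^*. By CRT, (Z/4010Z)^* ≅ (Z/2Z)^* × (Z/5Z)^* × (Z/401Z)^*. Each prime-power unit group is (Z/2Z)^* ≅ trivial group (order 1); (Z/5Z)^* ≅ Z/4Z; (Z/401Z)^* ≅ Z/400Z. Hence Gal(Q(zeta_4010)/Q) ≅ Z/4Z × Z/400Z.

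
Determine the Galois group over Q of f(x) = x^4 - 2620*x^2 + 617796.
Gal(K/Q) = Z/2Z (cyclic of order 2)

f factors as (x^2 - 2358)(x^2 - 262), so the splitting field is K = Q(sqrt(2358), sqrt(262)). The squarefree part of 2358 is 262 and the squarefree part of 262 is also 262, so sqrt(2358) and sqrt(262) are both rational multiples of sqrt(262). Hence Q(sqrt(2358)) = Q(sqrt(262)) = Q(sqrt(262)), and the splitting field collapses to a single degree-2 extension with Galois group Z/2Z.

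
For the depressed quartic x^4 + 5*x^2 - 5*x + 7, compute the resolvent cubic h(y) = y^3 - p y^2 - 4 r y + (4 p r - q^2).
h(y) = y^3 - 5*y^2 - 28*y + 115

Identify coefficients: p = 5, q = -5, r = 7.
Plug into h(y) = y^3 - p y^2 - 4 r y + (4 p r - q^2):
  h(y) = y^3 - (5) y^2 - 4*(7) y + (4*(5)*(7) - (-5)^2)
       = y^3 + (-5) y^2 + (-28) y + (115).
Simplifying: h(y) = y^3 - 5*y^2 - 28*y + 115.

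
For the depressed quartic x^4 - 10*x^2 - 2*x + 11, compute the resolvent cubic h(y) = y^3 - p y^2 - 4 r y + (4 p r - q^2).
h(y) = y^3 + 10*y^2 - 44*y - 444

Identify coefficients: p = -10, q = -2, r = 11.
Plug into h(y) = y^3 - p y^2 - 4 r y + (4 p r - q^2):
  h(y) = y^3 - (-10) y^2 - 4*(11) y + (4*(-10)*(11) - (-2)^2)
       = y^3 + (10) y^2 + (-44) y + (-444).
Simplifying: h(y) = y^3 + 10*y^2 - 44*y - 444.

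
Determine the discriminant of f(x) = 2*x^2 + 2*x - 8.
Δ = 68

For a quadratic a x^2 + b x + c the discriminant is Δ = b^2 - 4ac = (2)^2 - 4*(2)*(-8) = 4 - (-64) = 68.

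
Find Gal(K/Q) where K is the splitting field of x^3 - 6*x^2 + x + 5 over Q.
Gal(K/Q) = S_3 (symmetric group of order 6)

Compute the discriminant of x^3 + (-6)*x^2 + (1)*x + (5): Δ = 3137. Since Δ is not a rational square, the Galois group is not contained in A_3; it must be the full S_3 (irreducibility of the cubic rules out anything smaller).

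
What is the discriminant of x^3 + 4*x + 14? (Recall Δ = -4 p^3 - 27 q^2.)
Δ = -5548

For a depressed cubic x^3 + p x + q the discriminant is Δ = -4 p^3 - 27 q^2 = -4*(4)^3 - 27*(14)^2 = -256 - 5292 = -5548.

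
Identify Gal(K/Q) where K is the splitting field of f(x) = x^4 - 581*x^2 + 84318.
Gal(K/Q) = V_4 (Klein four-group, Z/2Z × Z/2Z)

f factors as (x^2 - 299)(x^2 - 282), so the splitting field is K = Q(sqrt(299), sqrt(282)). The elements 299, 282, 84318 are all non-squares in Q, so sqrt(299) and sqrt(282) generate independent quadratic extensions. Thus [K:Q] = 4 and Gal(K/Q) is generated by the two order-2 automorphisms sqrt(299) ↦ -sqrt(299) and sqrt(282) ↦ -sqrt(282), giving V_4.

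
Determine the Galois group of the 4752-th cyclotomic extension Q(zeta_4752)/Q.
|Gal(Q(zeta_4752)/Q)| = phi(4752) = 1440; group ≅ (Z/4752Z)^* ≅ Z/2Z × Z/4Z × Z/10Z × Z/18Z

The n-th cyclotomic polynomial Φ_4752(x) is the minimal polynomial of zeta_4752 over Q and has degree phi(4752) = 1440. So Q(zeta_4752) is a degree-1440 Galois extension with Galois group (Z/4752Z)^*. By CRT, (Z/4752Z)^* ≅ (Z/16Z)^* × (Z/27Z)^* × (Z/11Z)^*. Each prime-power unit group is (Z/16Z)^* ≅ Z/2Z × Z/4Z; (Z/27Z)^* ≅ Z/18Z; (Z/11Z)^* ≅ Z/10Z. Hence Gal(Q(zeta_4752)/Q) ≅ Z/2Z × Z/4Z × Z/10Z × Z/18Z.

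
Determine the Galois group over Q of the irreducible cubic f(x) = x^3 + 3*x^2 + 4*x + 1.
Gal(K/Q) = S_3 (symmetric group of order 6)

Compute the discriminant of x^3 + (3)*x^2 + (4)*x + (1): Δ = -31. Since Δ is not a rational square, the Galois group is not contained in A_3; it must be the full S_3 (irreducibility of the cubic rules out anything smaller).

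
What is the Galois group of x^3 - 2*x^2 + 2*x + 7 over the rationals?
Gal(K/Q) = S_3 (symmetric group of order 6)

Compute the discriminant of x^3 + (-2)*x^2 + (2)*x + (7): Δ = -1619. Since Δ is not a rational square, the Galois group is not contained in A_3; it must be the full S_3 (irreducibility of the cubic rules out anything smaller).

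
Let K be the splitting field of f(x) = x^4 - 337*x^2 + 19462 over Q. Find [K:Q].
[K:Q] = 4

f factors as (x^2 - 74)(x^2 - 263); the splitting field is K = Q(sqrt(74), sqrt(263)). Since 74, 263, and 19462 are all non-squares in Q, the three subfields Q(sqrt(74)), Q(sqrt(263)), Q(sqrt(19462)) are distinct degree-2 extensions, so [K:Q] = 4 (Klein four Galois group).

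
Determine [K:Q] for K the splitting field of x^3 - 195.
[K:Q] = 6

x^3 - 195 has one real root r = 195^(1/3) and two complex roots r*zeta_3, r*zeta_3^2 where zeta_3 = e^(2*pi*i/3). The splitting field is Q(r, zeta_3). [Q(r):Q] = 3 and [Q(zeta_3):Q] = 2 with gcd = 1, so [Q(r, zeta_3):Q] = 3 * 2 = 6.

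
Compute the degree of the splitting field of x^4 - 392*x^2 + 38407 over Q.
[K:Q] = 4

f factors as (x^2 - 193)(x^2 - 199); the splitting field is K = Q(sqrt(193), sqrt(199)). Since 193, 199, and 38407 are all non-squares in Q, the three subfields Q(sqrt(193)), Q(sqrt(199)), Q(sqrt(38407)) are distinct degree-2 extensions, so [K:Q] = 4 (Klein four Galois group).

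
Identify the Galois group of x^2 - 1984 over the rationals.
Gal(K/Q) = Z/2Z (cyclic of order 2)

x^2 - 1984 is irreducible over Q since 1984 is not a rational square. The splitting field Q(sqrt(1984)) has degree 2 over Q, and its unique nontrivial automorphism is sqrt(1984) ↦ -sqrt(1984). Hence Gal(Q(sqrt(1984))/Q) = Z/2Z.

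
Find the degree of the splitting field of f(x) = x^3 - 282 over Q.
[K:Q] = 6

x^3 - 282 has one real root r = 282^(1/3) and two complex roots r*zeta_3, r*zeta_3^2 where zeta_3 = e^(2*pi*i/3). The splitting field is Q(r, zeta_3). [Q(r):Q] = 3 and [Q(zeta_3):Q] = 2 with gcd = 1, so [Q(r, zeta_3):Q] = 3 * 2 = 6.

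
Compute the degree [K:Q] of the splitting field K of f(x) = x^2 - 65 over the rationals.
[K:Q] = 2

The polynomial x^2 - 65 is irreducible over Q since 65 is not a perfect square. Its splitting field is Q(sqrt(65)), which has degree 2 over Q.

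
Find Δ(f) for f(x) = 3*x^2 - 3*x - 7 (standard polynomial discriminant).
Δ = 93

For a quadratic a x^2 + b x + c the discriminant is Δ = b^2 - 4ac = (-3)^2 - 4*(3)*(-7) = 9 - (-84) = 93.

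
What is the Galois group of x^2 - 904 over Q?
Gal(K/Q) = Z/2Z (cyclic of order 2)

x^2 - 904 is irreducible over Q since 904 is not a rational square. The splitting field Q(sqrt(904)) has degree 2 over Q, and its unique nontrivial automorphism is sqrt(904) ↦ -sqrt(904). Hence Gal(Q(sqrt(904))/Q) = Z/2Z.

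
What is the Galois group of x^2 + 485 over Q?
Gal(K/Q) = Z/2Z (cyclic of order 2)

x^2 + 485 is irreducible over Q since -485 is not a rational square. The splitting field Q(sqrt(-485)) has degree 2 over Q, and its unique nontrivial automorphism is sqrt(-485) ↦ -sqrt(-485). Hence Gal(Q(sqrt(-485))/Q) = Z/2Z.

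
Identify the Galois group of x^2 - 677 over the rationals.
Gal(K/Q) = Z/2Z (cyclic of order 2)

x^2 - 677 is irreducible over Q since 677 is not a rational square. The splitting field Q(sqrt(677)) has degree 2 over Q, and its unique nontrivial automorphism is sqrt(677) ↦ -sqrt(677). Hence Gal(Q(sqrt(677))/Q) = Z/2Z.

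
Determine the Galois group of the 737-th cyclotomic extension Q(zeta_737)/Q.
|Gal(Q(zeta_737)/Q)| = phi(737) = 660; group ≅ (Z/737Z)^* ≅ Z/10Z × Z/66Z

The n-th cyclotomic polynomial Φ_737(x) is the minimal polynomial of zeta_737 over Q and has degree phi(737) = 660. So Q(zeta_737) is a degree-660 Galois extension with Galois group (Z/737Z)^*. By CRT, (Z/737Z)^* ≅ (Z/11Z)^* × (Z/67Z)^*. Each prime-power unit group is (Z/11Z)^* ≅ Z/10Z; (Z/67Z)^* ≅ Z/66Z. Hence Gal(Q(zeta_737)/Q) ≅ Z/10Z × Z/66Z.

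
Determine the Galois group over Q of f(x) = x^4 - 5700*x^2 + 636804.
Gal(K/Q) = Z/2Z (cyclic of order 2)

f factors as (x^2 - 114)(x^2 - 5586), so the splitting field is K = Q(sqrt(114), sqrt(5586)). The squarefree part of 114 is 114 and the squarefree part of 5586 is also 114, so sqrt(114) and sqrt(5586) are both rational multiples of sqrt(114). Hence Q(sqrt(114)) = Q(sqrt(5586)) = Q(sqrt(114)), and the splitting field collapses to a single degree-2 extension with Galois group Z/2Z.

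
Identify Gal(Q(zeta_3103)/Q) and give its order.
|Gal(Q(zeta_3103)/Q)| = phi(3103) = 2968; group ≅ (Z/3103Z)^* ≅ Z/28Z × Z/106Z

The n-th cyclotomic polynomial Φ_3103(x) is the minimal polynomial of zeta_3103 over Q and has degree phi(3103) = 2968. So Q(zeta_3103) is a degree-2968 Galois extension with Galois group (Z/3103Z)^*. By CRT, (Z/3103Z)^* ≅ (Z/29Z)^* × (Z/107Z)^*. Each prime-power unit group is (Z/29Z)^* ≅ Z/28Z; (Z/107Z)^* ≅ Z/106Z. Hence Gal(Q(zeta_3103)/Q) ≅ Z/28Z × Z/106Z.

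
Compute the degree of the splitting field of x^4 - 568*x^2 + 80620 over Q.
[K:Q] = 4

f factors as (x^2 - 278)(x^2 - 290); the splitting field is K = Q(sqrt(278), sqrt(290)). Since 278, 290, and 80620 are all non-squares in Q, the three subfields Q(sqrt(278)), Q(sqrt(290)), Q(sqrt(80620)) are distinct degree-2 extensions, so [K:Q] = 4 (Klein four Galois group).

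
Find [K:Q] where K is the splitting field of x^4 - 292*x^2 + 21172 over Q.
[K:Q] = 4

f factors as (x^2 - 158)(x^2 - 134); the splitting field is K = Q(sqrt(158), sqrt(134)). Since 158, 134, and 21172 are all non-squares in Q, the three subfields Q(sqrt(158)), Q(sqrt(134)), Q(sqrt(21172)) are distinct degree-2 extensions, so [K:Q] = 4 (Klein four Galois group).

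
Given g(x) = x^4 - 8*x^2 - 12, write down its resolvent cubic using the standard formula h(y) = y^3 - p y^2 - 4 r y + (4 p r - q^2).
h(y) = y^3 + 8*y^2 + 48*y + 384

Identify coefficients: p = -8, q = 0, r = -12.
Plug into h(y) = y^3 - p y^2 - 4 r y + (4 p r - q^2):
  h(y) = y^3 - (-8) y^2 - 4*(-12) y + (4*(-8)*(-12) - (0)^2)
       = y^3 + (8) y^2 + (48) y + (384).
Simplifying: h(y) = y^3 + 8*y^2 + 48*y + 384.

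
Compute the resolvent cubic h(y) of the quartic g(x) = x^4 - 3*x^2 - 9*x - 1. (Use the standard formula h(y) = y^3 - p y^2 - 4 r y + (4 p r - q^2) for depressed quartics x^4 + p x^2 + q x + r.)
h(y) = y^3 + 3*y^2 + 4*y - 69

Identify coefficients: p = -3, q = -9, r = -1.
Plug into h(y) = y^3 - p y^2 - 4 r y + (4 p r - q^2):
  h(y) = y^3 - (-3) y^2 - 4*(-1) y + (4*(-3)*(-1) - (-9)^2)
       = y^3 + (3) y^2 + (4) y + (-69).
Simplifying: h(y) = y^3 + 3*y^2 + 4*y - 69.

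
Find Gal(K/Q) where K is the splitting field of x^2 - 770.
Gal(K/Q) = Z/2Z (cyclic of order 2)

x^2 - 770 is irreducible over Q since 770 is not a rational square. The splitting field Q(sqrt(770)) has degree 2 over Q, and its unique nontrivial automorphism is sqrt(770) ↦ -sqrt(770). Hence Gal(Q(sqrt(770))/Q) = Z/2Z.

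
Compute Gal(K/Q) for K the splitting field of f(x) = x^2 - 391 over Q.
Gal(K/Q) = Z/2Z (cyclic of order 2)

x^2 - 391 is irreducible over Q since 391 is not a rational square. The splitting field Q(sqrt(391)) has degree 2 over Q, and its unique nontrivial automorphism is sqrt(391) ↦ -sqrt(391). Hence Gal(Q(sqrt(391))/Q) = Z/2Z.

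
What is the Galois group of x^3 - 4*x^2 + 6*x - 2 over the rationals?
Gal(K/Q) = S_3 (symmetric group of order 6)

Compute the discriminant of x^3 + (-4)*x^2 + (6)*x + (-2): Δ = -44. Since Δ is not a rational square, the Galois group is not contained in A_3; it must be the full S_3 (irreducibility of the cubic rules out anything smaller).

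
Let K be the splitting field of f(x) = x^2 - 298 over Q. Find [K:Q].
[K:Q] = 2

The polynomial x^2 - 298 is irreducible over Q since 298 is not a perfect square. Its splitting field is Q(sqrt(298)), which has degree 2 over Q.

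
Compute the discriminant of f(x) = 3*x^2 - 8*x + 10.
Δ = -56

For a quadratic a x^2 + b x + c the discriminant is Δ = b^2 - 4ac = (-8)^2 - 4*(3)*(10) = 64 - (120) = -56.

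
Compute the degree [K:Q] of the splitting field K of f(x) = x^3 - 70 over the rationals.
[K:Q] = 6

x^3 - 70 has one real root r = 70^(1/3) and two complex roots r*zeta_3, r*zeta_3^2 where zeta_3 = e^(2*pi*i/3). The splitting field is Q(r, zeta_3). [Q(r):Q] = 3 and [Q(zeta_3):Q] = 2 with gcd = 1, so [Q(r, zeta_3):Q] = 3 * 2 = 6.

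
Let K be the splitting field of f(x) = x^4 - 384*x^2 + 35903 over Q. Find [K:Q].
[K:Q] = 4

f factors as (x^2 - 161)(x^2 - 223); the splitting field is K = Q(sqrt(161), sqrt(223)). Since 161, 223, and 35903 are all non-squares in Q, the three subfields Q(sqrt(161)), Q(sqrt(223)), Q(sqrt(35903)) are distinct degree-2 extensions, so [K:Q] = 4 (Klein four Galois group).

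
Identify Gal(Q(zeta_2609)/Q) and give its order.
|Gal(Q(zeta_2609)/Q)| = phi(2609) = 2608; group ≅ (Z/2609Z)^* ≅ Z/2608Z

The n-th cyclotomic polynomial Φ_2609(x) is the minimal polynomial of zeta_2609 over Q and has degree phi(2609) = 2608. So Q(zeta_2609) is a degree-2608 Galois extension with Galois group (Z/2609Z)^*. (Z/2609Z)^* is cyclic since 2609 is an odd prime power (or 4). Hence Gal(Q(zeta_2609)/Q) ≅ Z/2608Z.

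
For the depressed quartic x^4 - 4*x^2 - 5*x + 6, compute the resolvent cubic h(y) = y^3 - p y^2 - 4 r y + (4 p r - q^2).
h(y) = y^3 + 4*y^2 - 24*y - 121

Identify coefficients: p = -4, q = -5, r = 6.
Plug into h(y) = y^3 - p y^2 - 4 r y + (4 p r - q^2):
  h(y) = y^3 - (-4) y^2 - 4*(6) y + (4*(-4)*(6) - (-5)^2)
       = y^3 + (4) y^2 + (-24) y + (-121).
Simplifying: h(y) = y^3 + 4*y^2 - 24*y - 121.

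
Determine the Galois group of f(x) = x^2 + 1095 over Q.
Gal(K/Q) = Z/2Z (cyclic of order 2)

x^2 + 1095 is irreducible over Q since -1095 is not a rational square. The splitting field Q(sqrt(-1095)) has degree 2 over Q, and its unique nontrivial automorphism is sqrt(-1095) ↦ -sqrt(-1095). Hence Gal(Q(sqrt(-1095))/Q) = Z/2Z.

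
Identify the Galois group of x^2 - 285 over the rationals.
Gal(K/Q) = Z/2Z (cyclic of order 2)

x^2 - 285 is irreducible over Q since 285 is not a rational square. The splitting field Q(sqrt(285)) has degree 2 over Q, and its unique nontrivial automorphism is sqrt(285) ↦ -sqrt(285). Hence Gal(Q(sqrt(285))/Q) = Z/2Z.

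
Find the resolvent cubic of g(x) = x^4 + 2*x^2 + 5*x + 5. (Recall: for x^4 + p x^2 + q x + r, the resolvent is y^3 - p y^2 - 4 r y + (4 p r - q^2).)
h(y) = y^3 - 2*y^2 - 20*y + 15

Identify coefficients: p = 2, q = 5, r = 5.
Plug into h(y) = y^3 - p y^2 - 4 r y + (4 p r - q^2):
  h(y) = y^3 - (2) y^2 - 4*(5) y + (4*(2)*(5) - (5)^2)
       = y^3 + (-2) y^2 + (-20) y + (15).
Simplifying: h(y) = y^3 - 2*y^2 - 20*y + 15.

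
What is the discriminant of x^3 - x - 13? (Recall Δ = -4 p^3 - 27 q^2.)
Δ = -4559

For a depressed cubic x^3 + p x + q the discriminant is Δ = -4 p^3 - 27 q^2 = -4*(-1)^3 - 27*(-13)^2 = 4 - 4563 = -4559.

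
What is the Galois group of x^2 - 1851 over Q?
Gal(K/Q) = Z/2Z (cyclic of order 2)

x^2 - 1851 is irreducible over Q since 1851 is not a rational square. The splitting field Q(sqrt(1851)) has degree 2 over Q, and its unique nontrivial automorphism is sqrt(1851) ↦ -sqrt(1851). Hence Gal(Q(sqrt(1851))/Q) = Z/2Z.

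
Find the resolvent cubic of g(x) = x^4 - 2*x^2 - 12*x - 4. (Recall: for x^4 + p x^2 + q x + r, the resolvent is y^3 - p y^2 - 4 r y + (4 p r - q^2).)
h(y) = y^3 + 2*y^2 + 16*y - 112

Identify coefficients: p = -2, q = -12, r = -4.
Plug into h(y) = y^3 - p y^2 - 4 r y + (4 p r - q^2):
  h(y) = y^3 - (-2) y^2 - 4*(-4) y + (4*(-2)*(-4) - (-12)^2)
       = y^3 + (2) y^2 + (16) y + (-112).
Simplifying: h(y) = y^3 + 2*y^2 + 16*y - 112.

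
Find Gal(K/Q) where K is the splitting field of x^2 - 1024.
Gal(K/Q) = trivial group (order 1)

x^2 - 1024 factors as (x - 32)(x + 32) over Q, so its splitting field is Q itself and the Galois group is trivial.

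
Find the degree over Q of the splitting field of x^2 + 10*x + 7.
[K:Q] = 2

The discriminant of x^2 + (10)*x + (7) is b^2 - 4c = 100 - (28) = 72. Since 72 is not a perfect square in Q, the polynomial is irreducible over Q. Its two roots generate a degree-2 extension, so [K:Q] = 2.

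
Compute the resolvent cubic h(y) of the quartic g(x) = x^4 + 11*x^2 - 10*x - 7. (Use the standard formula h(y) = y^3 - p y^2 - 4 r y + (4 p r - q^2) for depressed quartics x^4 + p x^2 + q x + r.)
h(y) = y^3 - 11*y^2 + 28*y - 408

Identify coefficients: p = 11, q = -10, r = -7.
Plug into h(y) = y^3 - p y^2 - 4 r y + (4 p r - q^2):
  h(y) = y^3 - (11) y^2 - 4*(-7) y + (4*(11)*(-7) - (-10)^2)
       = y^3 + (-11) y^2 + (28) y + (-408).
Simplifying: h(y) = y^3 - 11*y^2 + 28*y - 408.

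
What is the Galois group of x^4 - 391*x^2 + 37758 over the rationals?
Gal(K/Q) = V_4 (Klein four-group, Z/2Z × Z/2Z)

f factors as (x^2 - 217)(x^2 - 174), so the splitting field is K = Q(sqrt(217), sqrt(174)). The elements 217, 174, 37758 are all non-squares in Q, so sqrt(217) and sqrt(174) generate independent quadratic extensions. Thus [K:Q] = 4 and Gal(K/Q) is generated by the two order-2 automorphisms sqrt(217) ↦ -sqrt(217) and sqrt(174) ↦ -sqrt(174), giving V_4.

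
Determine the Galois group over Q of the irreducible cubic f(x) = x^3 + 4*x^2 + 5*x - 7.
Gal(K/Q) = S_3 (symmetric group of order 6)

Compute the discriminant of x^3 + (4)*x^2 + (5)*x + (-7): Δ = -2151. Since Δ is not a rational square, the Galois group is not contained in A_3; it must be the full S_3 (irreducibility of the cubic rules out anything smaller).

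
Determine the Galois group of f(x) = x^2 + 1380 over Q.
Gal(K/Q) = Z/2Z (cyclic of order 2)

x^2 + 1380 is irreducible over Q since -1380 is not a rational square. The splitting field Q(sqrt(-1380)) has degree 2 over Q, and its unique nontrivial automorphism is sqrt(-1380) ↦ -sqrt(-1380). Hence Gal(Q(sqrt(-1380))/Q) = Z/2Z.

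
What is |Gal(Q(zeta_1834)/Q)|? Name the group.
|Gal(Q(zeta_1834)/Q)| = phi(1834) = 780; group ≅ (Z/1834Z)^* ≅ Z/6Z × Z/130Z

The n-th cyclotomic polynomial Φ_1834(x) is the minimal polynomial of zeta_1834 over Q and has degree phi(1834) = 780. So Q(zeta_1834) is a degree-780 Galois extension with Galois group (Z/1834Z)^*. By CRT, (Z/1834Z)^* ≅ (Z/2Z)^* × (Z/7Z)^* × (Z/131Z)^*. Each prime-power unit group is (Z/2Z)^* ≅ trivial group (order 1); (Z/7Z)^* ≅ Z/6Z; (Z/131Z)^* ≅ Z/130Z. Hence Gal(Q(zeta_1834)/Q) ≅ Z/6Z × Z/130Z.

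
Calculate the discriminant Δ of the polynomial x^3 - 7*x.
Δ = 1372

For x^3 + a x^2 + b x + c the discriminant is Δ = 18 a b c - 4 a^3 c + a^2 b^2 - 4 b^3 - 27 c^2.
Plug a = 0, b = -7, c = 0:
  18*(0)*(-7)*(0) - 4*(0)^3*(0) + (0)^2*(-7)^2 - 4*(-7)^3 - 27*(0)^2
  = 0 + (0) + 0 + (1372) + (0)
  = 1372.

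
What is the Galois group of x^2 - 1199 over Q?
Gal(K/Q) = Z/2Z (cyclic of order 2)

x^2 - 1199 is irreducible over Q since 1199 is not a rational square. The splitting field Q(sqrt(1199)) has degree 2 over Q, and its unique nontrivial automorphism is sqrt(1199) ↦ -sqrt(1199). Hence Gal(Q(sqrt(1199))/Q) = Z/2Z.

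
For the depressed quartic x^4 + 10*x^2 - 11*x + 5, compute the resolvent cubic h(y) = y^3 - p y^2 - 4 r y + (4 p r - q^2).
h(y) = y^3 - 10*y^2 - 20*y + 79

Identify coefficients: p = 10, q = -11, r = 5.
Plug into h(y) = y^3 - p y^2 - 4 r y + (4 p r - q^2):
  h(y) = y^3 - (10) y^2 - 4*(5) y + (4*(10)*(5) - (-11)^2)
       = y^3 + (-10) y^2 + (-20) y + (79).
Simplifying: h(y) = y^3 - 10*y^2 - 20*y + 79.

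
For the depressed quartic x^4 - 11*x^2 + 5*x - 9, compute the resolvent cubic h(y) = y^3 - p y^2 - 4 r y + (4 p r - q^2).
h(y) = y^3 + 11*y^2 + 36*y + 371

Identify coefficients: p = -11, q = 5, r = -9.
Plug into h(y) = y^3 - p y^2 - 4 r y + (4 p r - q^2):
  h(y) = y^3 - (-11) y^2 - 4*(-9) y + (4*(-11)*(-9) - (5)^2)
       = y^3 + (11) y^2 + (36) y + (371).
Simplifying: h(y) = y^3 + 11*y^2 + 36*y + 371.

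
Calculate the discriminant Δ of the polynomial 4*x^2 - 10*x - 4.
Δ = 164

For a quadratic a x^2 + b x + c the discriminant is Δ = b^2 - 4ac = (-10)^2 - 4*(4)*(-4) = 100 - (-64) = 164.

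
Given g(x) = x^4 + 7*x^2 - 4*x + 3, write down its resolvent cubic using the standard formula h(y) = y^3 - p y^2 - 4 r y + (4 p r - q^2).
h(y) = y^3 - 7*y^2 - 12*y + 68

Identify coefficients: p = 7, q = -4, r = 3.
Plug into h(y) = y^3 - p y^2 - 4 r y + (4 p r - q^2):
  h(y) = y^3 - (7) y^2 - 4*(3) y + (4*(7)*(3) - (-4)^2)
       = y^3 + (-7) y^2 + (-12) y + (68).
Simplifying: h(y) = y^3 - 7*y^2 - 12*y + 68.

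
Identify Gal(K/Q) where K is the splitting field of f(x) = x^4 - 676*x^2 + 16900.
Gal(K/Q) = Z/2Z (cyclic of order 2)

f factors as (x^2 - 26)(x^2 - 650), so the splitting field is K = Q(sqrt(26), sqrt(650)). The squarefree part of 26 is 26 and the squarefree part of 650 is also 26, so sqrt(26) and sqrt(650) are both rational multiples of sqrt(26). Hence Q(sqrt(26)) = Q(sqrt(650)) = Q(sqrt(26)), and the splitting field collapses to a single degree-2 extension with Galois group Z/2Z.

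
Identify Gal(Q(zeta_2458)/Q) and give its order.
|Gal(Q(zeta_2458)/Q)| = phi(2458) = 1228; group ≅ (Z/2458Z)^* ≅ Z/1228Z

The n-th cyclotomic polynomial Φ_2458(x) is the minimal polynomial of zeta_2458 over Q and has degree phi(2458) = 1228. So Q(zeta_2458) is a degree-1228 Galois extension with Galois group (Z/2458Z)^*. By CRT, (Z/2458Z)^* ≅ (Z/2Z)^* × (Z/1229Z)^*. Each prime-power unit group is (Z/2Z)^* ≅ trivial group (order 1); (Z/1229Z)^* ≅ Z/1228Z. Hence Gal(Q(zeta_2458)/Q) ≅ Z/1228Z.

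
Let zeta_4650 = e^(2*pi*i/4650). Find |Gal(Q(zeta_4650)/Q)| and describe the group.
|Gal(Q(zeta_4650)/Q)| = phi(4650) = 1200; group ≅ (Z/4650Z)^* ≅ Z/2Z × Z/20Z × Z/30Z

The n-th cyclotomic polynomial Φ_4650(x) is the minimal polynomial of zeta_4650 over Q and has degree phi(4650) = 1200. So Q(zeta_4650) is a degree-1200 Galois extension with Galois group (Z/4650Z)^*. By CRT, (Z/4650Z)^* ≅ (Z/2Z)^* × (Z/3Z)^* × (Z/25Z)^* × (Z/31Z)^*. Each prime-power unit group is (Z/2Z)^* ≅ trivial group (order 1); (Z/3Z)^* ≅ Z/2Z; (Z/25Z)^* ≅ Z/20Z; (Z/31Z)^* ≅ Z/30Z. Hence Gal(Q(zeta_4650)/Q) ≅ Z/2Z × Z/20Z × Z/30Z.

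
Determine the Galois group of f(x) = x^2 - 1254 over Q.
Gal(K/Q) = Z/2Z (cyclic of order 2)

x^2 - 1254 is irreducible over Q since 1254 is not a rational square. The splitting field Q(sqrt(1254)) has degree 2 over Q, and its unique nontrivial automorphism is sqrt(1254) ↦ -sqrt(1254). Hence Gal(Q(sqrt(1254))/Q) = Z/2Z.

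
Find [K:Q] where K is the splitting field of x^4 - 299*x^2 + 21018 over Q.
[K:Q] = 4

f factors as (x^2 - 186)(x^2 - 113); the splitting field is K = Q(sqrt(186), sqrt(113)). Since 186, 113, and 21018 are all non-squares in Q, the three subfields Q(sqrt(186)), Q(sqrt(113)), Q(sqrt(21018)) are distinct degree-2 extensions, so [K:Q] = 4 (Klein four Galois group).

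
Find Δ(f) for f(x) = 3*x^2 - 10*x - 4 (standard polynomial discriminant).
Δ = 148

For a quadratic a x^2 + b x + c the discriminant is Δ = b^2 - 4ac = (-10)^2 - 4*(3)*(-4) = 100 - (-48) = 148.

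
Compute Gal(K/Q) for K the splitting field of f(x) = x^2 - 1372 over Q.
Gal(K/Q) = Z/2Z (cyclic of order 2)

x^2 - 1372 is irreducible over Q since 1372 is not a rational square. The splitting field Q(sqrt(1372)) has degree 2 over Q, and its unique nontrivial automorphism is sqrt(1372) ↦ -sqrt(1372). Hence Gal(Q(sqrt(1372))/Q) = Z/2Z.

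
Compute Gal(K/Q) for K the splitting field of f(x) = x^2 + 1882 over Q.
Gal(K/Q) = Z/2Z (cyclic of order 2)

x^2 + 1882 is irreducible over Q since -1882 is not a rational square. The splitting field Q(sqrt(-1882)) has degree 2 over Q, and its unique nontrivial automorphism is sqrt(-1882) ↦ -sqrt(-1882). Hence Gal(Q(sqrt(-1882))/Q) = Z/2Z.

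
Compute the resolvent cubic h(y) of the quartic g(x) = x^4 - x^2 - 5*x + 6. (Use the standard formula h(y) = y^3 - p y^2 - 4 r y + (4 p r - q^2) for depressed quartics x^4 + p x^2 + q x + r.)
h(y) = y^3 + y^2 - 24*y - 49

Identify coefficients: p = -1, q = -5, r = 6.
Plug into h(y) = y^3 - p y^2 - 4 r y + (4 p r - q^2):
  h(y) = y^3 - (-1) y^2 - 4*(6) y + (4*(-1)*(6) - (-5)^2)
       = y^3 + (1) y^2 + (-24) y + (-49).
Simplifying: h(y) = y^3 + y^2 - 24*y - 49.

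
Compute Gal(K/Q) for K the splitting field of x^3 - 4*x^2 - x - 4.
Gal(K/Q) = S_3 (symmetric group of order 6)

Compute the discriminant of x^3 + (-4)*x^2 + (-1)*x + (-4): Δ = -1724. Since Δ is not a rational square, the Galois group is not contained in A_3; it must be the full S_3 (irreducibility of the cubic rules out anything smaller).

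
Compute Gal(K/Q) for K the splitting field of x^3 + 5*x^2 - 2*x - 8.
Gal(K/Q) = A_3 (cyclic of order 3)

Compute the discriminant of x^3 + (5)*x^2 + (-2)*x + (-8): Δ = 3844. Since Δ is a perfect square (Δ = 62^2), the Galois group is contained in A_3. Irreducibility forces the group to be transitive on three roots, so Gal = A_3.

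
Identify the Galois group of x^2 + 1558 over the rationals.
Gal(K/Q) = Z/2Z (cyclic of order 2)

x^2 + 1558 is irreducible over Q since -1558 is not a rational square. The splitting field Q(sqrt(-1558)) has degree 2 over Q, and its unique nontrivial automorphism is sqrt(-1558) ↦ -sqrt(-1558). Hence Gal(Q(sqrt(-1558))/Q) = Z/2Z.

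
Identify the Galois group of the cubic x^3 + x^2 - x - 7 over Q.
Gal(K/Q) = S_3 (symmetric group of order 6)

Compute the discriminant of x^3 + (1)*x^2 + (-1)*x + (-7): Δ = -1164. Since Δ is not a rational square, the Galois group is not contained in A_3; it must be the full S_3 (irreducibility of the cubic rules out anything smaller).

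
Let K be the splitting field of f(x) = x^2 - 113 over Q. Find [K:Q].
[K:Q] = 2

The polynomial x^2 - 113 is irreducible over Q since 113 is not a perfect square. Its splitting field is Q(sqrt(113)), which has degree 2 over Q.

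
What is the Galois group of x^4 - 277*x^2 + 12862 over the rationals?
Gal(K/Q) = V_4 (Klein four-group, Z/2Z × Z/2Z)

f factors as (x^2 - 218)(x^2 - 59), so the splitting field is K = Q(sqrt(218), sqrt(59)). The elements 218, 59, 12862 are all non-squares in Q, so sqrt(218) and sqrt(59) generate independent quadratic extensions. Thus [K:Q] = 4 and Gal(K/Q) is generated by the two order-2 automorphisms sqrt(218) ↦ -sqrt(218) and sqrt(59) ↦ -sqrt(59), giving V_4.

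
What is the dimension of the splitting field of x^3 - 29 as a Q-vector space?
[K:Q] = 6

x^3 - 29 has one real root r = 29^(1/3) and two complex roots r*zeta_3, r*zeta_3^2 where zeta_3 = e^(2*pi*i/3). The splitting field is Q(r, zeta_3). [Q(r):Q] = 3 and [Q(zeta_3):Q] = 2 with gcd = 1, so [Q(r, zeta_3):Q] = 3 * 2 = 6.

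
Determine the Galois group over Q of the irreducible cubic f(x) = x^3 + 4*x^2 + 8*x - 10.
Gal(K/Q) = S_3 (symmetric group of order 6)

Compute the discriminant of x^3 + (4)*x^2 + (8)*x + (-10): Δ = -6924. Since Δ is not a rational square, the Galois group is not contained in A_3; it must be the full S_3 (irreducibility of the cubic rules out anything smaller).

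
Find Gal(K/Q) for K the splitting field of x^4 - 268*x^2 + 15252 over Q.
Gal(K/Q) = V_4 (Klein four-group, Z/2Z × Z/2Z)

f factors as (x^2 - 186)(x^2 - 82), so the splitting field is K = Q(sqrt(186), sqrt(82)). The elements 186, 82, 15252 are all non-squares in Q, so sqrt(186) and sqrt(82) generate independent quadratic extensions. Thus [K:Q] = 4 and Gal(K/Q) is generated by the two order-2 automorphisms sqrt(186) ↦ -sqrt(186) and sqrt(82) ↦ -sqrt(82), giving V_4.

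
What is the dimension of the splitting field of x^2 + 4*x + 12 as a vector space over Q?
[K:Q] = 2

The discriminant of x^2 + (4)*x + (12) is b^2 - 4c = 16 - (48) = -32. Since -32 is not a perfect square in Q, the polynomial is irreducible over Q. Its two roots generate a degree-2 extension, so [K:Q] = 2.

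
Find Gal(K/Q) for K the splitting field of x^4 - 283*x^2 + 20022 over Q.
Gal(K/Q) = V_4 (Klein four-group, Z/2Z × Z/2Z)

f factors as (x^2 - 141)(x^2 - 142), so the splitting field is K = Q(sqrt(141), sqrt(142)). The elements 141, 142, 20022 are all non-squares in Q, so sqrt(141) and sqrt(142) generate independent quadratic extensions. Thus [K:Q] = 4 and Gal(K/Q) is generated by the two order-2 automorphisms sqrt(141) ↦ -sqrt(141) and sqrt(142) ↦ -sqrt(142), giving V_4.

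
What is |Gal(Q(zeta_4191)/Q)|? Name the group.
|Gal(Q(zeta_4191)/Q)| = phi(4191) = 2520; group ≅ (Z/4191Z)^* ≅ Z/2Z × Z/10Z × Z/126Z

The n-th cyclotomic polynomial Φ_4191(x) is the minimal polynomial of zeta_4191 over Q and has degree phi(4191) = 2520. So Q(zeta_4191) is a degree-2520 Galois extension with Galois group (Z/4191Z)^*. By CRT, (Z/4191Z)^* ≅ (Z/3Z)^* × (Z/11Z)^* × (Z/127Z)^*. Each prime-power unit group is (Z/3Z)^* ≅ Z/2Z; (Z/11Z)^* ≅ Z/10Z; (Z/127Z)^* ≅ Z/126Z. Hence Gal(Q(zeta_4191)/Q) ≅ Z/2Z × Z/10Z × Z/126Z.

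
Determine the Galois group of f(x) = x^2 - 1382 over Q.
Gal(K/Q) = Z/2Z (cyclic of order 2)

x^2 - 1382 is irreducible over Q since 1382 is not a rational square. The splitting field Q(sqrt(1382)) has degree 2 over Q, and its unique nontrivial automorphism is sqrt(1382) ↦ -sqrt(1382). Hence Gal(Q(sqrt(1382))/Q) = Z/2Z.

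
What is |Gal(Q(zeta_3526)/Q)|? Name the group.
|Gal(Q(zeta_3526)/Q)| = phi(3526) = 1680; group ≅ (Z/3526Z)^* ≅ Z/40Z × Z/42Z

The n-th cyclotomic polynomial Φ_3526(x) is the minimal polynomial of zeta_3526 over Q and has degree phi(3526) = 1680. So Q(zeta_3526) is a degree-1680 Galois extension with Galois group (Z/3526Z)^*. By CRT, (Z/3526Z)^* ≅ (Z/2Z)^* × (Z/41Z)^* × (Z/43Z)^*. Each prime-power unit group is (Z/2Z)^* ≅ trivial group (order 1); (Z/41Z)^* ≅ Z/40Z; (Z/43Z)^* ≅ Z/42Z. Hence Gal(Q(zeta_3526)/Q) ≅ Z/40Z × Z/42Z.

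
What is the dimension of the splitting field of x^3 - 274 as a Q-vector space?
[K:Q] = 6

x^3 - 274 has one real root r = 274^(1/3) and two complex roots r*zeta_3, r*zeta_3^2 where zeta_3 = e^(2*pi*i/3). The splitting field is Q(r, zeta_3). [Q(r):Q] = 3 and [Q(zeta_3):Q] = 2 with gcd = 1, so [Q(r, zeta_3):Q] = 3 * 2 = 6.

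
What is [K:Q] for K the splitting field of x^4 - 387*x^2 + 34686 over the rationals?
[K:Q] = 4

f factors as (x^2 - 246)(x^2 - 141); the splitting field is K = Q(sqrt(246), sqrt(141)). Since 246, 141, and 34686 are all non-squares in Q, the three subfields Q(sqrt(246)), Q(sqrt(141)), Q(sqrt(34686)) are distinct degree-2 extensions, so [K:Q] = 4 (Klein four Galois group).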